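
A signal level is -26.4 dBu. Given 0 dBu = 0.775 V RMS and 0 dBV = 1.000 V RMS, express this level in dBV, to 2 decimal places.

The offset between the scales is 20·log₁₀(0.775/1.000) = −2.214 dB.
So dBV = -26.4 − 2.214 = -28.61 dBV.

-28.61 dBV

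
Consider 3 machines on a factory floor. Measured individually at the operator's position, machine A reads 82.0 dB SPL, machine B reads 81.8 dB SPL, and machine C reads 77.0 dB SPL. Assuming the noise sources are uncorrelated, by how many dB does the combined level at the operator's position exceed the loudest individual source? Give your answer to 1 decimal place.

Add the sources as powers (linear), then convert back to dB:
L_total = 10·log₁₀(10^(82.0/10) + 10^(81.8/10) + 10^(77.0/10)) = 85.56 dB SPL.
Excess over the loudest (82.0 dB): 85.56 − 82.0 = 3.6 dB.

3.6 dB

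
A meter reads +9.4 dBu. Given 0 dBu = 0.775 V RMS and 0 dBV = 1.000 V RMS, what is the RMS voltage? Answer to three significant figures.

V = 0.775 V × 10^(+9.4/20).
= 0.775 × 2.951 = 2.29 V.

2.29 V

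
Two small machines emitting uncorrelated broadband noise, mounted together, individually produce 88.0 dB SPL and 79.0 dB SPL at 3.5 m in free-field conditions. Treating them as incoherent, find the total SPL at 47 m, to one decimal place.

Combined at 3.5 m: 10·log₁₀(10^(88.0/10)+10^(79.0/10)) = 88.51 dB SPL.
Then apply −20·log₁₀(47/3.5) = -22.56 dB → 66.0 dB SPL.

66.0 dB SPL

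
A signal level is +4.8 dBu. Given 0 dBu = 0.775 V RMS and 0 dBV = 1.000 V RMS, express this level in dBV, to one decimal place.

The offset between the scales is 20·log₁₀(0.775/1.000) = −2.214 dB.
So dBV = +4.8 − 2.214 = +2.6 dBV.

+2.6 dBV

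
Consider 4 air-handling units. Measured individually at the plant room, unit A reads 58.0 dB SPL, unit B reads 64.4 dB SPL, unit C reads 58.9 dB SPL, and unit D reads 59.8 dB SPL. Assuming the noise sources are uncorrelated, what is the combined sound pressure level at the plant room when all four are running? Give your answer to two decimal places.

Uncorrelated sources add in intensity (power), not in dB.
L_total = 10·log₁₀(10^(58.0/10) + 10^(64.4/10) + 10^(58.9/10) + 10^(59.8/10)) = 10·log₁₀(5116000) = 67.09 dB SPL.

67.09 dB SPL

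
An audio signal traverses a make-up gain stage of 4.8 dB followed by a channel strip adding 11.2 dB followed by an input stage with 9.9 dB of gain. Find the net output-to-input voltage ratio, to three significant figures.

Net gain = 4.8 + 11.2 + 9.9 = 25.9 dB.
Voltage ratio = 10^(25.9/20) = 19.7.

19.7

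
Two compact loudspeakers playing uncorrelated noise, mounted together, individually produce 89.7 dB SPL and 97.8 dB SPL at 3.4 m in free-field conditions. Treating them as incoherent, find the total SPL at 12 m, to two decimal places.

Combined at 3.4 m: 10·log₁₀(10^(89.7/10)+10^(97.8/10)) = 98.425 dB SPL.
Then apply −20·log₁₀(12/3.4) = -10.954 dB → 87.47 dB SPL.

87.47 dB SPL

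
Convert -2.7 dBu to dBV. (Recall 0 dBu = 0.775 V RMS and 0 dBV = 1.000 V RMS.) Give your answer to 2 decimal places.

-4.91 dBV

The offset between the scales is 20·log₁₀(0.775/1.000) = −2.214 dB.
So dBV = -2.7 − 2.214 = -4.91 dBV.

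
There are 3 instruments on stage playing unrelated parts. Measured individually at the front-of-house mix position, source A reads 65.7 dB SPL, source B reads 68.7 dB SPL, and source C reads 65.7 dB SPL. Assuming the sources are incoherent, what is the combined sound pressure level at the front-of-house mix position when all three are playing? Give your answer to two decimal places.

71.72 dB SPL

Uncorrelated sources add in intensity (power), not in dB.
L_total = 10·log₁₀(10^(65.7/10) + 10^(68.7/10) + 10^(65.7/10)) = 10·log₁₀(14840000) = 71.72 dB SPL.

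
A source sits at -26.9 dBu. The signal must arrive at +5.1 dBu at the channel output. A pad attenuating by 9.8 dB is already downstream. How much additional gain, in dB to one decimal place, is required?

41.8 dB

The required make-up gain is the shortfall in the dB sum.
G = +5.1 − (-26.9) + 9.8 = 41.8 dB.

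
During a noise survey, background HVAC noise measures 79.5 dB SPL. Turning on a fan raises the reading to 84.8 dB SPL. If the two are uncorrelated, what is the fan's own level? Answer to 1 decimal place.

Background correction is a power subtraction:
L_src = 10·log₁₀(10^(84.8/10) − 10^(79.5/10)) = 10·log₁₀(212900000) = 83.3 dB SPL.

83.3 dB SPL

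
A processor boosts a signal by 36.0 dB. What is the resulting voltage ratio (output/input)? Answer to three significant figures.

Voltage ratio = 10^(dB/20).
10^(36.0/20) = 10^(1.800) = 63.1.

63.1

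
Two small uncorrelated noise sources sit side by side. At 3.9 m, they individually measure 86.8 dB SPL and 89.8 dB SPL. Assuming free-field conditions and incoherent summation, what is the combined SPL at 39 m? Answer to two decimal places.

71.56 dB SPL

Combined at 3.9 m: 10·log₁₀(10^(86.8/10)+10^(89.8/10)) = 91.564 dB SPL.
Then apply −20·log₁₀(39/3.9) = -20.000 dB → 71.56 dB SPL.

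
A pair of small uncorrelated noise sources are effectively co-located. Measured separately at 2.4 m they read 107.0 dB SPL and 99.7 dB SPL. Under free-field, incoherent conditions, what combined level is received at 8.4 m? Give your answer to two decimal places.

96.86 dB SPL

Combined at 2.4 m: 10·log₁₀(10^(107.0/10)+10^(99.7/10)) = 107.742 dB SPL.
Then apply −20·log₁₀(8.4/2.4) = -10.881 dB → 96.86 dB SPL.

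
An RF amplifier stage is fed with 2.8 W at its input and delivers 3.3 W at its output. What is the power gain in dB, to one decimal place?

Power ratio → dB uses the 10·log₁₀ form:
10·log₁₀(3.3/2.8) = 10·log₁₀(1.179) = 0.7 dB.

0.7 dB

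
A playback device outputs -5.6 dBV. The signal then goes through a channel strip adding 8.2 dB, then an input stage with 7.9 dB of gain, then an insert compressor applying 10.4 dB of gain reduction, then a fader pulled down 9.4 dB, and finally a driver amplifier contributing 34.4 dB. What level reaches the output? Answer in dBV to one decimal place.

+25.1 dBV

Cascaded gains and losses add directly in dB.
-5.6 + 8.2 + 7.9 − 10.4 − 9.4 + 34.4 = +25.1 dBV.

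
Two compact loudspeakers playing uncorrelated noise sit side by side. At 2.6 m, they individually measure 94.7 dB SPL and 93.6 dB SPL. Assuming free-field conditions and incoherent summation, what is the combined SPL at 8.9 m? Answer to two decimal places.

86.51 dB SPL

Combined at 2.6 m: 10·log₁₀(10^(94.7/10)+10^(93.6/10)) = 97.195 dB SPL.
Then apply −20·log₁₀(8.9/2.6) = -10.688 dB → 86.51 dB SPL.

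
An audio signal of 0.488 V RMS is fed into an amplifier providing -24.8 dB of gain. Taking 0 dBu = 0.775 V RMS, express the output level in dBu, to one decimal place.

Input level: 20·log₁₀(0.488/0.775) = -4.02 dBu.
Output: -4.02 − 24.8 = -28.8 dBu.

-28.8 dBu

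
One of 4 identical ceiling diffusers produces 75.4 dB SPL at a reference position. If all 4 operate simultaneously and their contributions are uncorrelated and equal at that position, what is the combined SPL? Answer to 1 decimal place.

4 equal incoherent sources raise the level by 10·log₁₀(4) = 6.02 dB.
L_total = 75.4 + 6.02 = 81.4 dB SPL.

81.4 dB SPL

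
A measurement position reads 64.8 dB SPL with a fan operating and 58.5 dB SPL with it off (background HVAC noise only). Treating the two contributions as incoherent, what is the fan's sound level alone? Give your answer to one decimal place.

Subtract intensities: L_src = 10·log₁₀(10^(L_total/10) − 10^(L_bg/10)).
L_src = 10·log₁₀(10^(64.8/10) − 10^(58.5/10)) = 10·log₁₀(2312000) = 63.6 dB SPL.

63.6 dB SPL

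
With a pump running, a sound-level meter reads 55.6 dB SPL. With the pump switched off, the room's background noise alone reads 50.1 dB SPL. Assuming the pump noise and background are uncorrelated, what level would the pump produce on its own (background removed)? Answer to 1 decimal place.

54.2 dB SPL

Background correction is a power subtraction:
L_src = 10·log₁₀(10^(55.6/10) − 10^(50.1/10)) = 10·log₁₀(260700) = 54.2 dB SPL.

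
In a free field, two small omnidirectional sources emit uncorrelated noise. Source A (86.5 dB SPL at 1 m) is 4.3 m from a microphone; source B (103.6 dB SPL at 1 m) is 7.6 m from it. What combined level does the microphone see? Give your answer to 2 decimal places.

At the listener: L_A = 86.5 − 20·log₁₀(4.3) = 73.831 dB; L_B = 103.6 − 20·log₁₀(7.6) = 85.984 dB.
Combined: 10·log₁₀(10^(73.831/10)+10^(85.984/10)) = 86.24 dB SPL.

86.24 dB SPL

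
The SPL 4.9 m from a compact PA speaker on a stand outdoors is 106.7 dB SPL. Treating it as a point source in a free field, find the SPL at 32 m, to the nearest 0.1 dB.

For a point source in a free field, ΔL = −20·log₁₀(d₂/d₁).
ΔL = −20·log₁₀(32/4.9) = -16.30 dB, so L₂ = 106.7 + (-16.30) = 90.4 dB SPL.

90.4 dB SPL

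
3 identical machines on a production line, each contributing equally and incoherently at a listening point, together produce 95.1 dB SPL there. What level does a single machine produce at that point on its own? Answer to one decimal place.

90.3 dB SPL

3 equal incoherent sources add 10·log₁₀(3) = 4.77 dB over one source.
L_one = 95.1 − 4.77 = 90.3 dB SPL.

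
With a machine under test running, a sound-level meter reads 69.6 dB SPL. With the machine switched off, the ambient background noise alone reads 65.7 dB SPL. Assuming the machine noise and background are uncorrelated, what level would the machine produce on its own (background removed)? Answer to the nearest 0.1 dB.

Subtract intensities: L_src = 10·log₁₀(10^(L_total/10) − 10^(L_bg/10)).
L_src = 10·log₁₀(10^(69.6/10) − 10^(65.7/10)) = 10·log₁₀(5405000) = 67.3 dB SPL.

67.3 dB SPL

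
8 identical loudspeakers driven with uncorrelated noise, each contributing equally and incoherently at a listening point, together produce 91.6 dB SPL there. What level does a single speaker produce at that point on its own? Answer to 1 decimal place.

8 equal incoherent sources add 10·log₁₀(8) = 9.03 dB over one source.
L_one = 91.6 − 9.03 = 82.6 dB SPL.

82.6 dB SPL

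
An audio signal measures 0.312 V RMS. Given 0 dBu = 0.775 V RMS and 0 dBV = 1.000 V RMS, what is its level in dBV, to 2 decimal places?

-10.12 dBV

dBV = 20·log₁₀(V / 1.000 V).
20·log₁₀(0.312/1.000) = -10.12 dBV.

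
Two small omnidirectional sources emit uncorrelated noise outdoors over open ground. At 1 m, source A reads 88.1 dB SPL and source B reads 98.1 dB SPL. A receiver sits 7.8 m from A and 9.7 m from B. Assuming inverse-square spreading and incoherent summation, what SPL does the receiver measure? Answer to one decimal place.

At the listener: L_A = 88.1 − 20·log₁₀(7.8) = 70.26 dB; L_B = 98.1 − 20·log₁₀(9.7) = 78.36 dB.
Combined: 10·log₁₀(10^(70.26/10)+10^(78.36/10)) = 79.0 dB SPL.

79.0 dB SPL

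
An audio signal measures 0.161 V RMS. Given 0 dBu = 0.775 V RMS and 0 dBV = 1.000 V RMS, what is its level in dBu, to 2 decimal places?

dBu = 20·log₁₀(V / 0.775 V).
20·log₁₀(0.161/0.775) = -13.65 dBu.

-13.65 dBu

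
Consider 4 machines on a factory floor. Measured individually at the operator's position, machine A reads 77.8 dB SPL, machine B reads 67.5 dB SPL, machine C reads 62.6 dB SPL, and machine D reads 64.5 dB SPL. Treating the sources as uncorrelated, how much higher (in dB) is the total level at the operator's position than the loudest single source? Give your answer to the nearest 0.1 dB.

0.7 dB

Uncorrelated sources add in intensity (power), not in dB.
L_total = 10·log₁₀(10^(77.8/10) + 10^(67.5/10) + 10^(62.6/10) + 10^(64.5/10)) = 78.48 dB SPL.
Excess over the loudest (77.8 dB): 78.48 − 77.8 = 0.7 dB.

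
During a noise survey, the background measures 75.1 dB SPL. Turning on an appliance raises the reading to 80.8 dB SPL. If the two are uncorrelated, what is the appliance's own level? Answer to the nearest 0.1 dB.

Remove the background by subtracting linear intensities:
L_src = 10·log₁₀(10^(80.8/10) − 10^(75.1/10)) = 10·log₁₀(87870000) = 79.4 dB SPL.

79.4 dB SPL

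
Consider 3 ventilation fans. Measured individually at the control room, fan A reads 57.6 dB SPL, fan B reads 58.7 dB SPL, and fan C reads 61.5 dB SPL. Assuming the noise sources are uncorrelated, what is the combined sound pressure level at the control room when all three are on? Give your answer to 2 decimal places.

64.36 dB SPL

Add the sources as powers (linear), then convert back to dB:
L_total = 10·log₁₀(10^(57.6/10) + 10^(58.7/10) + 10^(61.5/10)) = 10·log₁₀(2729000) = 64.36 dB SPL.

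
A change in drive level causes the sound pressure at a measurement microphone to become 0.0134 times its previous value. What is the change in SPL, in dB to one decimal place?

Sound pressure is an amplitude quantity: ΔL = 20·log₁₀(p₂/p₁).
20·log₁₀(0.0134) = -37.5 dB.

-37.5 dB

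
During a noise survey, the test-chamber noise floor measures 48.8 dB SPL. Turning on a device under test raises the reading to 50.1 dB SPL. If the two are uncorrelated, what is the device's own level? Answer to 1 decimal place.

44.2 dB SPL

Background correction is a power subtraction:
L_src = 10·log₁₀(10^(50.1/10) − 10^(48.8/10)) = 10·log₁₀(26470) = 44.2 dB SPL.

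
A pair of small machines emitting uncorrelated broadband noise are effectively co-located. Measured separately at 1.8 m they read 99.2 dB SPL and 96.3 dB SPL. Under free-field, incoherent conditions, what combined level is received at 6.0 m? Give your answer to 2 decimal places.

Combined at 1.8 m: 10·log₁₀(10^(99.2/10)+10^(96.3/10)) = 100.998 dB SPL.
Then apply −20·log₁₀(6.0/1.8) = -10.458 dB → 90.54 dB SPL.

90.54 dB SPL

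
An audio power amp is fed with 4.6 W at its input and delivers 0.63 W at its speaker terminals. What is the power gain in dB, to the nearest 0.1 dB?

-8.6 dB

Power is a power quantity, so gain = 10·log₁₀(P_out/P_in).
10·log₁₀(0.63/4.6) = 10·log₁₀(0.1370) = -8.6 dB.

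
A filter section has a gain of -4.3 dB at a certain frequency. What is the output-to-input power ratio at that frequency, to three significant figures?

0.372

Power ratio = 10^(dB/10).
10^(-4.3/10) = 10^(-0.4300) = 0.372.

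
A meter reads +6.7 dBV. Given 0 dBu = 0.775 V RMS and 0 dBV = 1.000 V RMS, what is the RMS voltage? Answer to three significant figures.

V = 1.000 V × 10^(+6.7/20).
= 1.000 × 2.163 = 2.16 V.

2.16 V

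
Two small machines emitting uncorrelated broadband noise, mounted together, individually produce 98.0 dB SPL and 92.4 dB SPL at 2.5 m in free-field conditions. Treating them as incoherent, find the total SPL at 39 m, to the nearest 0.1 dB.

Combined at 2.5 m: 10·log₁₀(10^(98.0/10)+10^(92.4/10)) = 99.06 dB SPL.
Then apply −20·log₁₀(39/2.5) = -23.86 dB → 75.2 dB SPL.

75.2 dB SPL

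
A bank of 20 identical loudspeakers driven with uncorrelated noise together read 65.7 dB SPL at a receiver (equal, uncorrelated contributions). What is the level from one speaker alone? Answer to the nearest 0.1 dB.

20 equal incoherent sources add 10·log₁₀(20) = 13.01 dB over one source.
L_one = 65.7 − 13.01 = 52.7 dB SPL.

52.7 dB SPL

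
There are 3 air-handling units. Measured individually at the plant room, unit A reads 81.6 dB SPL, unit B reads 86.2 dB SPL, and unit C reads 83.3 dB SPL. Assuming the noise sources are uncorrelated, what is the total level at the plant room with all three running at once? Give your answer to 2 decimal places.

Uncorrelated sources add in intensity (power), not in dB.
L_total = 10·log₁₀(10^(81.6/10) + 10^(86.2/10) + 10^(83.3/10)) = 10·log₁₀(775200000) = 88.89 dB SPL.

88.89 dB SPL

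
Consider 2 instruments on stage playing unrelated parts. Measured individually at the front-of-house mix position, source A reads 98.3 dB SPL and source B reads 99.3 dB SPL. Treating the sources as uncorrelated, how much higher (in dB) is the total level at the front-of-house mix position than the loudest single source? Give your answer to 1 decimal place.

Uncorrelated sources add in intensity (power), not in dB.
L_total = 10·log₁₀(10^(98.3/10) + 10^(99.3/10)) = 101.84 dB SPL.
Excess over the loudest (99.3 dB): 101.84 − 99.3 = 2.5 dB.

2.5 dB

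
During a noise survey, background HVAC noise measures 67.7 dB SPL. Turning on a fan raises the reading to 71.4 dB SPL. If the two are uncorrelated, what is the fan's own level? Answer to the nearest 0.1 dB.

69.0 dB SPL

Subtract intensities: L_src = 10·log₁₀(10^(L_total/10) − 10^(L_bg/10)).
L_src = 10·log₁₀(10^(71.4/10) − 10^(67.7/10)) = 10·log₁₀(7915000) = 69.0 dB SPL.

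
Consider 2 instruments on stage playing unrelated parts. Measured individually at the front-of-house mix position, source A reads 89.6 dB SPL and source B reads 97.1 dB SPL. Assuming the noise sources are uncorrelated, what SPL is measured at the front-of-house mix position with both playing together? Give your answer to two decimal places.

97.81 dB SPL

Add the sources as powers (linear), then convert back to dB:
L_total = 10·log₁₀(10^(89.6/10) + 10^(97.1/10)) = 10·log₁₀(6041000000) = 97.81 dB SPL.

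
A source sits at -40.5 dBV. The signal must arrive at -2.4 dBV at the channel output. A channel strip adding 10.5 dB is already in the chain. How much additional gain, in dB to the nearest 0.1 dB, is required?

27.6 dB

The required make-up gain is the shortfall in the dB sum.
G = -2.4 − (-40.5) − 10.5 = 27.6 dB.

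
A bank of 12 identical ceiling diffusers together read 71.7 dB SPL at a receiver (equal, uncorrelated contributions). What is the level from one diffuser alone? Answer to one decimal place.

12 equal incoherent sources add 10·log₁₀(12) = 10.79 dB over one source.
L_one = 71.7 − 10.79 = 60.9 dB SPL.

60.9 dB SPL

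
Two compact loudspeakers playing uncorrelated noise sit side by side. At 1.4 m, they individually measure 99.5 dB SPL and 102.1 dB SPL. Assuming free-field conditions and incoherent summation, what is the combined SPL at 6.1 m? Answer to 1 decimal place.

Combined at 1.4 m: 10·log₁₀(10^(99.5/10)+10^(102.1/10)) = 104.00 dB SPL.
Then apply −20·log₁₀(6.1/1.4) = -12.78 dB → 91.2 dB SPL.

91.2 dB SPL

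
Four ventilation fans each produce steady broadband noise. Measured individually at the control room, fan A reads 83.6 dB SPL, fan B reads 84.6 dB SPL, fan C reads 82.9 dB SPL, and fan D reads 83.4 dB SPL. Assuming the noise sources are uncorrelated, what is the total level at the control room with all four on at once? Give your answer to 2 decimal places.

89.69 dB SPL

Add the sources as powers (linear), then convert back to dB:
L_total = 10·log₁₀(10^(83.6/10) + 10^(84.6/10) + 10^(82.9/10) + 10^(83.4/10)) = 10·log₁₀(931300000) = 89.69 dB SPL.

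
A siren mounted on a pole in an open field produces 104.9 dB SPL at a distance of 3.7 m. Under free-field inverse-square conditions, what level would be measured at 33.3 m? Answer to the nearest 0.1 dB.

For a point source in a free field, ΔL = −20·log₁₀(d₂/d₁).
ΔL = −20·log₁₀(33.3/3.7) = -19.08 dB, so L₂ = 104.9 + (-19.08) = 85.8 dB SPL.

85.8 dB SPL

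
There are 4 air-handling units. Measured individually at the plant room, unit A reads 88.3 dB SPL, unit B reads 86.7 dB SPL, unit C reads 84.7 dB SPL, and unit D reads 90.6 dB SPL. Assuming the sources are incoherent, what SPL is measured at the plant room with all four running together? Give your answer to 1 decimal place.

Uncorrelated sources add in intensity (power), not in dB.
L_total = 10·log₁₀(10^(88.3/10) + 10^(86.7/10) + 10^(84.7/10) + 10^(90.6/10)) = 10·log₁₀(2587000000) = 94.1 dB SPL.

94.1 dB SPL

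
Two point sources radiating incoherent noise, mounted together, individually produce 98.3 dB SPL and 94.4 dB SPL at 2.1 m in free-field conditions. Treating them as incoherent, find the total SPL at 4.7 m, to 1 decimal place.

92.8 dB SPL

Combined at 2.1 m: 10·log₁₀(10^(98.3/10)+10^(94.4/10)) = 99.78 dB SPL.
Then apply −20·log₁₀(4.7/2.1) = -7.00 dB → 92.8 dB SPL.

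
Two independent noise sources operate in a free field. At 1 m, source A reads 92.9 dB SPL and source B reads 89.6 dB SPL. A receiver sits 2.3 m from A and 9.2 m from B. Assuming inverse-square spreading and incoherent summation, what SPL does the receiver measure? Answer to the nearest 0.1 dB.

85.8 dB SPL

At the listener: L_A = 92.9 − 20·log₁₀(2.3) = 85.67 dB; L_B = 89.6 − 20·log₁₀(9.2) = 70.32 dB.
Combined: 10·log₁₀(10^(85.67/10)+10^(70.32/10)) = 85.8 dB SPL.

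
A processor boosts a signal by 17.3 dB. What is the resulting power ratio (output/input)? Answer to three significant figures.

Power ratio = 10^(dB/10).
10^(17.3/10) = 10^(1.730) = 53.7.

53.7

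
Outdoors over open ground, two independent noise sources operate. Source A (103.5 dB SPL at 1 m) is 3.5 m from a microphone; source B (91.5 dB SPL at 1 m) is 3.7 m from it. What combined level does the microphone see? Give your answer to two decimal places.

92.86 dB SPL

At the listener: L_A = 103.5 − 20·log₁₀(3.5) = 92.619 dB; L_B = 91.5 − 20·log₁₀(3.7) = 80.136 dB.
Combined: 10·log₁₀(10^(92.619/10)+10^(80.136/10)) = 92.86 dB SPL.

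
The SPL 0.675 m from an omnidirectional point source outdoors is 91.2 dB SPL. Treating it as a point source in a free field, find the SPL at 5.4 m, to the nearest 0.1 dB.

Inverse-square spreading gives ΔL = −20·log₁₀(d₂/d₁).
ΔL = −20·log₁₀(5.4/0.675) = -18.06 dB, so L₂ = 91.2 + (-18.06) = 73.1 dB SPL.

73.1 dB SPL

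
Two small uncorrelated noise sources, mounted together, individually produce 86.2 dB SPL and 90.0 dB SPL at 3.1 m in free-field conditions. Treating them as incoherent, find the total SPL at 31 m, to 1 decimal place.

Combined at 3.1 m: 10·log₁₀(10^(86.2/10)+10^(90.0/10)) = 91.51 dB SPL.
Then apply −20·log₁₀(31/3.1) = -20.00 dB → 71.5 dB SPL.

71.5 dB SPL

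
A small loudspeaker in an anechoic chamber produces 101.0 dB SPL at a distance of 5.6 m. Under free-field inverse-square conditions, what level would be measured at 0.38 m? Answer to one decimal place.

124.4 dB SPL

Inverse-square spreading gives ΔL = −20·log₁₀(d₂/d₁).
ΔL = −20·log₁₀(0.38/5.6) = 23.37 dB, so L₂ = 101.0 + (23.37) = 124.4 dB SPL.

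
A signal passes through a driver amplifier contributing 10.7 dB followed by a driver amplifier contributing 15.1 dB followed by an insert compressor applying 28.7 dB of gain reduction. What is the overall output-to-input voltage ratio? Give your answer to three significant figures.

Net gain = 10.7 + 15.1 + (−28.7) = -2.9 dB.
Voltage ratio = 10^(-2.9/20) = 0.716.

0.716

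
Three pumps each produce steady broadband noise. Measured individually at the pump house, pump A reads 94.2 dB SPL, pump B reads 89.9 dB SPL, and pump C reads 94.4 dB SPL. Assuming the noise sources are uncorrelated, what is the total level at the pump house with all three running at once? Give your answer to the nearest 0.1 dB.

98.0 dB SPL

Uncorrelated sources add in intensity (power), not in dB.
L_total = 10·log₁₀(10^(94.2/10) + 10^(89.9/10) + 10^(94.4/10)) = 10·log₁₀(6362000000) = 98.0 dB SPL.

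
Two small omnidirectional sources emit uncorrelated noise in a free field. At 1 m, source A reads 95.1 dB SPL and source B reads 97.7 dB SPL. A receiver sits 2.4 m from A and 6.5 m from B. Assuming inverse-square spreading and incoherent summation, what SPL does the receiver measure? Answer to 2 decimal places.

88.46 dB SPL

At the listener: L_A = 95.1 − 20·log₁₀(2.4) = 87.496 dB; L_B = 97.7 − 20·log₁₀(6.5) = 81.442 dB.
Combined: 10·log₁₀(10^(87.496/10)+10^(81.442/10)) = 88.46 dB SPL.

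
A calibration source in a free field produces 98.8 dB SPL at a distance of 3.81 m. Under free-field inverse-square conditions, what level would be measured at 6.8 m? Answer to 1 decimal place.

For a point source in a free field, ΔL = −20·log₁₀(d₂/d₁).
ΔL = −20·log₁₀(6.8/3.81) = -5.03 dB, so L₂ = 98.8 + (-5.03) = 93.8 dB SPL.

93.8 dB SPL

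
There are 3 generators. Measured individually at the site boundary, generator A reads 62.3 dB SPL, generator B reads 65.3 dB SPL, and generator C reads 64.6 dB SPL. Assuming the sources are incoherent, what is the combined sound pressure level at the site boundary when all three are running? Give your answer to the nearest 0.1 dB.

69.0 dB SPL

Uncorrelated sources add in intensity (power), not in dB.
L_total = 10·log₁₀(10^(62.3/10) + 10^(65.3/10) + 10^(64.6/10)) = 10·log₁₀(7971000) = 69.0 dB SPL.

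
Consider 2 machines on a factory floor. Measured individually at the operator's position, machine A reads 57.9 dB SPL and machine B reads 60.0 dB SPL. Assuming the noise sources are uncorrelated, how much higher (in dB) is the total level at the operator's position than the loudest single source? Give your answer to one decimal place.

2.1 dB

Uncorrelated sources add in intensity (power), not in dB.
L_total = 10·log₁₀(10^(57.9/10) + 10^(60.0/10)) = 62.09 dB SPL.
Excess over the loudest (60.0 dB): 62.09 − 60.0 = 2.1 dB.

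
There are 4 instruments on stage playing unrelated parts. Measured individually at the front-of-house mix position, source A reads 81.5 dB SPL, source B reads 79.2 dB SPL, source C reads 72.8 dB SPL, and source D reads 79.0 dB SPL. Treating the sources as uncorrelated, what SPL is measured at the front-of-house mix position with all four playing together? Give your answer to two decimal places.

Incoherent sources sum as intensities:
L_total = 10·log₁₀(10^(81.5/10) + 10^(79.2/10) + 10^(72.8/10) + 10^(79.0/10)) = 10·log₁₀(322900000) = 85.09 dB SPL.

85.09 dB SPL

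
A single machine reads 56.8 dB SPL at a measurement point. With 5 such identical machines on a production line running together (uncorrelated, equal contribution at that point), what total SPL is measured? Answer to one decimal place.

5 equal incoherent sources raise the level by 10·log₁₀(5) = 6.99 dB.
L_total = 56.8 + 6.99 = 63.8 dB SPL.

63.8 dB SPL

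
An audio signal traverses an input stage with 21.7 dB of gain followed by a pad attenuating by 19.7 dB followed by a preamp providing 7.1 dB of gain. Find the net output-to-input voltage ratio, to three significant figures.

Net gain = 21.7 + (−19.7) + 7.1 = 9.1 dB.
Voltage ratio = 10^(9.1/20) = 2.85.

2.85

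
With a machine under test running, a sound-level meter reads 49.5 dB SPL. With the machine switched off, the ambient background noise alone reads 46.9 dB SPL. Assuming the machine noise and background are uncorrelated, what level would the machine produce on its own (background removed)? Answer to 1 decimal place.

Remove the background by subtracting linear intensities:
L_src = 10·log₁₀(10^(49.5/10) − 10^(46.9/10)) = 10·log₁₀(40150) = 46.0 dB SPL.

46.0 dB SPL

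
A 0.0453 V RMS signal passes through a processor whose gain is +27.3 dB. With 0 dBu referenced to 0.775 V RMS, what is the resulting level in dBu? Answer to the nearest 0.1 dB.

Input level: 20·log₁₀(0.0453/0.775) = -24.66 dBu.
Output: -24.66 + 27.3 = +2.6 dBu.

+2.6 dBu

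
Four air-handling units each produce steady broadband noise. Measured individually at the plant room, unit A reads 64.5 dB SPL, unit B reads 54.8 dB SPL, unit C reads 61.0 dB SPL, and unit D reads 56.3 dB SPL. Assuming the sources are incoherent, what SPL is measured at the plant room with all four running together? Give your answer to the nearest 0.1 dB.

Incoherent sources sum as intensities:
L_total = 10·log₁₀(10^(64.5/10) + 10^(54.8/10) + 10^(61.0/10) + 10^(56.3/10)) = 10·log₁₀(4806000) = 66.8 dB SPL.

66.8 dB SPL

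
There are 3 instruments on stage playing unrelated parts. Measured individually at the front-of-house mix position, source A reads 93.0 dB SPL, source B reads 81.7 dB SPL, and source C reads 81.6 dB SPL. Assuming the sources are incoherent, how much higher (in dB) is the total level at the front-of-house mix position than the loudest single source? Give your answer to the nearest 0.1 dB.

Incoherent sources sum as intensities:
L_total = 10·log₁₀(10^(93.0/10) + 10^(81.7/10) + 10^(81.6/10)) = 93.59 dB SPL.
Excess over the loudest (93.0 dB): 93.59 − 93.0 = 0.6 dB.

0.6 dB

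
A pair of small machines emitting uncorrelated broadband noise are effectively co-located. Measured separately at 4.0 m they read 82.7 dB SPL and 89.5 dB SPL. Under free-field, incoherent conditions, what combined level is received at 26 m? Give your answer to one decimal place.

74.1 dB SPL

Combined at 4.0 m: 10·log₁₀(10^(82.7/10)+10^(89.5/10)) = 90.32 dB SPL.
Then apply −20·log₁₀(26/4.0) = -16.26 dB → 74.1 dB SPL.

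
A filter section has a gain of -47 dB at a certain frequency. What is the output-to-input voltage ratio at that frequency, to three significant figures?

0.00447

Voltage ratio = 10^(dB/20).
10^(-47/20) = 10^(-2.350) = 0.00447.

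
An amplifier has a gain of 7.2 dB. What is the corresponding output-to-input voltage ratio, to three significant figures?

Voltage ratio = 10^(dB/20).
10^(7.2/20) = 10^(0.3600) = 2.29.

2.29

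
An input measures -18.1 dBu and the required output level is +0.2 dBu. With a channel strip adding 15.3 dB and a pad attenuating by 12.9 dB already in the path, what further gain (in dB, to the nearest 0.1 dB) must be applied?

The required make-up gain is the shortfall in the dB sum.
G = +0.2 − (-18.1) − 15.3 + 12.9 = 15.9 dB.

15.9 dB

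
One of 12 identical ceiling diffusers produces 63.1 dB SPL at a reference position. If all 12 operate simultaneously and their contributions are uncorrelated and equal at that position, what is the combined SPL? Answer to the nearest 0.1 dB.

73.9 dB SPL

12 equal incoherent sources raise the level by 10·log₁₀(12) = 10.79 dB.
L_total = 63.1 + 10.79 = 73.9 dB SPL.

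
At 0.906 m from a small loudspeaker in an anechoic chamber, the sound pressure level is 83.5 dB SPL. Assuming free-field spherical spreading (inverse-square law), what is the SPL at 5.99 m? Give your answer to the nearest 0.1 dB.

Free-field point source: level drops by 20·log₁₀ of the distance ratio.
ΔL = −20·log₁₀(5.99/0.906) = -16.41 dB, so L₂ = 83.5 + (-16.41) = 67.1 dB SPL.

67.1 dB SPL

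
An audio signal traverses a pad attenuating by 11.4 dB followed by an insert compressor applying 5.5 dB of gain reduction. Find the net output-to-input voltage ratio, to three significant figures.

Net gain = (−11.4) + (−5.5) = -16.9 dB.
Voltage ratio = 10^(-16.9/20) = 0.143.

0.143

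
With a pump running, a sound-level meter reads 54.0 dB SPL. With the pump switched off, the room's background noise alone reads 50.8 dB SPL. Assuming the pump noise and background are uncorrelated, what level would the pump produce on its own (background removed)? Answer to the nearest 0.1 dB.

51.2 dB SPL

Background correction is a power subtraction:
L_src = 10·log₁₀(10^(54.0/10) − 10^(50.8/10)) = 10·log₁₀(131000) = 51.2 dB SPL.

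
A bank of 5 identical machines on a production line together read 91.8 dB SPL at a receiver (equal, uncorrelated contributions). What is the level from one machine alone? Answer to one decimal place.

5 equal incoherent sources add 10·log₁₀(5) = 6.99 dB over one source.
L_one = 91.8 − 6.99 = 84.8 dB SPL.

84.8 dB SPL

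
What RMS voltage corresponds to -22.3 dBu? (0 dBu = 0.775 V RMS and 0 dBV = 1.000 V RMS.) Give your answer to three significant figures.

V = 0.775 V × 10^(-22.3/20).
= 0.775 × 0.07674 = 0.0595 V.

0.0595 V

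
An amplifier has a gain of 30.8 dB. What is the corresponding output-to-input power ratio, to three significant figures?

1200

Power ratio = 10^(dB/10).
10^(30.8/10) = 10^(3.080) = 1200.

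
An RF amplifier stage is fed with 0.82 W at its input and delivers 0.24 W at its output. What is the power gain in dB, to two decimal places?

-5.34 dB

Power ratio → dB uses the 10·log₁₀ form:
10·log₁₀(0.24/0.82) = 10·log₁₀(0.2927) = -5.34 dB.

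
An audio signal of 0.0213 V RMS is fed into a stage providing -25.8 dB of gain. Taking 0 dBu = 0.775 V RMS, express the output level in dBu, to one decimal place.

-57.0 dBu

Input level: 20·log₁₀(0.0213/0.775) = -31.22 dBu.
Output: -31.22 − 25.8 = -57.0 dBu.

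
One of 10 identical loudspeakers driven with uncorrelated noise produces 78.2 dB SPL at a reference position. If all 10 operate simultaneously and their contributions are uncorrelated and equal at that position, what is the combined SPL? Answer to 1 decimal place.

10 equal incoherent sources raise the level by 10·log₁₀(10) = 10.00 dB.
L_total = 78.2 + 10.00 = 88.2 dB SPL.

88.2 dB SPL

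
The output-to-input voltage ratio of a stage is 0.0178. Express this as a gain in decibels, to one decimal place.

-35.0 dB

For a voltage ratio, dB = 20·log₁₀(V₂/V₁).
20·log₁₀(0.0178) = -35.0 dB.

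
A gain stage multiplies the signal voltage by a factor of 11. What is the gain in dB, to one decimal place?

For a voltage ratio, dB = 20·log₁₀(V₂/V₁).
20·log₁₀(11) = 20.8 dB.

20.8 dB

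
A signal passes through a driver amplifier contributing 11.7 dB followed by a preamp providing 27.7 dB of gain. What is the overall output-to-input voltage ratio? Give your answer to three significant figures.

Net gain = 11.7 + 27.7 = 39.4 dB.
Voltage ratio = 10^(39.4/20) = 93.3.

93.3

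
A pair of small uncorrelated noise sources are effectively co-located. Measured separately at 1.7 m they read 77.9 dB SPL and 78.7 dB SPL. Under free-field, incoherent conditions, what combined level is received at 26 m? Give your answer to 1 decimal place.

Combined at 1.7 m: 10·log₁₀(10^(77.9/10)+10^(78.7/10)) = 81.33 dB SPL.
Then apply −20·log₁₀(26/1.7) = -23.69 dB → 57.6 dB SPL.

57.6 dB SPL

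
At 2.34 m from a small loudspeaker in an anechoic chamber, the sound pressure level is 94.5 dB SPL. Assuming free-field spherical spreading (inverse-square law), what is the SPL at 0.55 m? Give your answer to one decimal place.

Inverse-square spreading gives ΔL = −20·log₁₀(d₂/d₁).
ΔL = −20·log₁₀(0.55/2.34) = 12.58 dB, so L₂ = 94.5 + (12.58) = 107.1 dB SPL.

107.1 dB SPL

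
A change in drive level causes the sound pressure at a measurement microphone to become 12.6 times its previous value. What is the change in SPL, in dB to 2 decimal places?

22.01 dB

SPL change from a pressure ratio uses the 20·log₁₀ form:
20·log₁₀(12.6) = 22.01 dB.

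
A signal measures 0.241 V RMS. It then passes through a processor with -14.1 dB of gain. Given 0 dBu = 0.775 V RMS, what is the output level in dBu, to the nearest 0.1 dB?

Input level: 20·log₁₀(0.241/0.775) = -10.15 dBu.
Output: -10.15 − 14.1 = -24.2 dBu.

-24.2 dBu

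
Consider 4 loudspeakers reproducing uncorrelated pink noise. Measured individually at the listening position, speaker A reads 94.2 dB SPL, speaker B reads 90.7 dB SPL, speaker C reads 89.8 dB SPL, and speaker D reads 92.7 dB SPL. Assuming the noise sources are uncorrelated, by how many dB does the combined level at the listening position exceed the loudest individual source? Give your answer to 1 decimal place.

4.0 dB

Incoherent sources sum as intensities:
L_total = 10·log₁₀(10^(94.2/10) + 10^(90.7/10) + 10^(89.8/10) + 10^(92.7/10)) = 98.21 dB SPL.
Excess over the loudest (94.2 dB): 98.21 − 94.2 = 4.0 dB.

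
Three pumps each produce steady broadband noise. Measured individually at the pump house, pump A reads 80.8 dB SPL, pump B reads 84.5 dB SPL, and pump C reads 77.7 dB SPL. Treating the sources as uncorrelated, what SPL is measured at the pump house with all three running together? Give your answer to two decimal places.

86.64 dB SPL

Uncorrelated sources add in intensity (power), not in dB.
L_total = 10·log₁₀(10^(80.8/10) + 10^(84.5/10) + 10^(77.7/10)) = 10·log₁₀(460900000) = 86.64 dB SPL.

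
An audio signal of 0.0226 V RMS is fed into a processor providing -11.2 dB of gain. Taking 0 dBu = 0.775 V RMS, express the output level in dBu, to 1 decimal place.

-41.9 dBu

Input level: 20·log₁₀(0.0226/0.775) = -30.70 dBu.
Output: -30.70 − 11.2 = -41.9 dBu.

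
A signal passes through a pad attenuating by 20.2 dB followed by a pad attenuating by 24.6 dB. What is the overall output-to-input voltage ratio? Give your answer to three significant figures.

Net gain = (−20.2) + (−24.6) = -44.8 dB.
Voltage ratio = 10^(-44.8/20) = 0.00575.

0.00575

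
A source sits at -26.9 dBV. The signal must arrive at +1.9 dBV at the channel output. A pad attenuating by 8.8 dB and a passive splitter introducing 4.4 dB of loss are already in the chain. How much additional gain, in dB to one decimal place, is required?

42.0 dB

The required make-up gain is the shortfall in the dB sum.
G = +1.9 − (-26.9) + 8.8 + 4.4 = 42.0 dB.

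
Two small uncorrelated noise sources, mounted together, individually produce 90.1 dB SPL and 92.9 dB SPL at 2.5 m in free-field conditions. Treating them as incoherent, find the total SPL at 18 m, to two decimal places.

77.59 dB SPL

Combined at 2.5 m: 10·log₁₀(10^(90.1/10)+10^(92.9/10)) = 94.732 dB SPL.
Then apply −20·log₁₀(18/2.5) = -17.147 dB → 77.59 dB SPL.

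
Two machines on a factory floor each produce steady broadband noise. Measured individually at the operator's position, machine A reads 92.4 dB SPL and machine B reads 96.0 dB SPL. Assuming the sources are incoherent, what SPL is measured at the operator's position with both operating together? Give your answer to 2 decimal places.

Incoherent sources sum as intensities:
L_total = 10·log₁₀(10^(92.4/10) + 10^(96.0/10)) = 10·log₁₀(5719000000) = 97.57 dB SPL.

97.57 dB SPL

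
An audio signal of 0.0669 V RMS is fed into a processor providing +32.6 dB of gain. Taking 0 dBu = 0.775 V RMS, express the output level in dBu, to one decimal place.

Input level: 20·log₁₀(0.0669/0.775) = -21.28 dBu.
Output: -21.28 + 32.6 = +11.3 dBu.

+11.3 dBu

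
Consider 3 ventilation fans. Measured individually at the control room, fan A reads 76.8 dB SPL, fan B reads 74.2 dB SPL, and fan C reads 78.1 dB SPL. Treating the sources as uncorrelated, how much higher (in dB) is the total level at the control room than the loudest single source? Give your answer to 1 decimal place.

Add the sources as powers (linear), then convert back to dB:
L_total = 10·log₁₀(10^(76.8/10) + 10^(74.2/10) + 10^(78.1/10)) = 81.42 dB SPL.
Excess over the loudest (78.1 dB): 81.42 − 78.1 = 3.3 dB.

3.3 dB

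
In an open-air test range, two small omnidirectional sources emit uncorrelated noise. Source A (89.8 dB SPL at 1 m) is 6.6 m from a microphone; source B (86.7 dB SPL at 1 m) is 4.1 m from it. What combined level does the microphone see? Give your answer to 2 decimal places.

At the listener: L_A = 89.8 − 20·log₁₀(6.6) = 73.409 dB; L_B = 86.7 − 20·log₁₀(4.1) = 74.444 dB.
Combined: 10·log₁₀(10^(73.409/10)+10^(74.444/10)) = 76.97 dB SPL.

76.97 dB SPL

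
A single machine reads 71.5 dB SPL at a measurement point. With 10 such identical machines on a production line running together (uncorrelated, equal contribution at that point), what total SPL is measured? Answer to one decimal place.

10 equal incoherent sources raise the level by 10·log₁₀(10) = 10.00 dB.
L_total = 71.5 + 10.00 = 81.5 dB SPL.

81.5 dB SPL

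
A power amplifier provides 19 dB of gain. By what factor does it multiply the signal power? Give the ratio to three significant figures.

79.4

Power ratio = 10^(dB/10).
10^(19/10) = 10^(1.900) = 79.4.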